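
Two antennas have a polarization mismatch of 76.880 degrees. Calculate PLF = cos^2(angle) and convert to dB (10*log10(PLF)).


PLF_linear = cos^2(76.880 deg) = 0.05152504
PLF_dB = 10 * log10(0.05152504) = -12.88 dB

-12.88 dB


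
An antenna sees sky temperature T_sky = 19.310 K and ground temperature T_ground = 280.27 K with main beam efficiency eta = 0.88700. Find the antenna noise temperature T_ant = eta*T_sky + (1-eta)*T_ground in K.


T_ant = 0.88700 * 19.310 + (1 - 0.88700) * 280.27 = 48.80 K

48.80 K


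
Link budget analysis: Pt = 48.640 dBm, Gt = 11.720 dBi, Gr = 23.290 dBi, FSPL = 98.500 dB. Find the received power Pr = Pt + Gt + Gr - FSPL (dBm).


Pr = 48.640 + 11.720 + 23.290 - 98.500 = -14.85 dBm

-14.85 dBm


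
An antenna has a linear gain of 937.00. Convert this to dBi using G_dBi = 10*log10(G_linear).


G_dBi = 10 * log10(937.00) = 29.72 dBi

29.72 dBi


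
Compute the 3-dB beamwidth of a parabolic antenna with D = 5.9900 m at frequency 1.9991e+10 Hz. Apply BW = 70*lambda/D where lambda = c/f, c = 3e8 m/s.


lambda = c / f = 3.0000e+08 / 1.9991e+10 = 0.01500675 m
BW = 70 * 0.01500675 / 5.9900 = 0.1754 deg

0.1754 deg


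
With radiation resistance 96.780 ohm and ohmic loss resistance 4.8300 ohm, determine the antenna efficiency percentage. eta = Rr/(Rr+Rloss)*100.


eta = 96.780 / (96.780 + 4.8300) * 100 = 95.25%

95.25%


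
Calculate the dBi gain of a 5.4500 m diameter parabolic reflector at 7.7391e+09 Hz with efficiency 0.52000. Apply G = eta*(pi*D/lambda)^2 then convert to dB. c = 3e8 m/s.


lambda = c / f = 3.0000e+08 / 7.7391e+09 = 0.03876420 m
G_linear = 0.52000 * (pi * 5.4500 / 0.03876420)^2 = 101445.9
G_dBi = 10 * log10(101445.9) = 50.06 dBi

50.06 dBi


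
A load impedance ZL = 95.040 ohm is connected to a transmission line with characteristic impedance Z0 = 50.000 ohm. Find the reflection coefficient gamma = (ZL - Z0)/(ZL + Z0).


gamma = (95.040 - 50.000) / (95.040 + 50.000) = 0.3105

0.3105


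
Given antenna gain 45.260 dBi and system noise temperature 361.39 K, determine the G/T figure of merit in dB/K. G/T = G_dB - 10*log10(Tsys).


G/T = 45.260 - 10*log10(361.39) = 45.260 - 25.57976 = 19.68 dB/K

19.68 dB/K


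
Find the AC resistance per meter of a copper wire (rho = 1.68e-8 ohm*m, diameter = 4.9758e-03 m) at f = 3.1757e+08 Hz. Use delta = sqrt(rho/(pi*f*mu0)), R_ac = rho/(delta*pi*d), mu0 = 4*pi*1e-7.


delta = sqrt(1.68e-8 / (pi * 3.1757e+08 * 4*pi*1e-7)) = 3.660623e-06 m
R_ac = 1.68e-8 / (3.660623e-06 * pi * 4.9758e-03) = 0.2936 ohm/m

0.2936 ohm/m


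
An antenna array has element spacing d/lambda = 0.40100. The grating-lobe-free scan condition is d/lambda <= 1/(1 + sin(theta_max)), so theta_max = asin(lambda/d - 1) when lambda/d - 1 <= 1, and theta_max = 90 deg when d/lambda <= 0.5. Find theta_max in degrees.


lambda/d - 1 = 1/0.40100 - 1 = 1.493766 >= 1
d/lambda <= 0.5, so the array can scan to endfire without grating lobes: theta_max = 90 deg

90 deg


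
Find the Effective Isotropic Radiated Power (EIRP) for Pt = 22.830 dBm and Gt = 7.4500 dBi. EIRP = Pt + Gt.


EIRP = Pt + Gt = 22.830 + 7.4500 = 30.28 dBm

30.28 dBm


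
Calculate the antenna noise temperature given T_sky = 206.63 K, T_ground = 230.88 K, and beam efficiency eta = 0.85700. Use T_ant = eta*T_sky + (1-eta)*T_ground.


T_ant = 0.85700 * 206.63 + (1 - 0.85700) * 230.88 = 210.1 K

210.1 K


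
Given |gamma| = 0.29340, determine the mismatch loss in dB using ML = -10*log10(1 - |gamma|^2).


ML = -10 * log10(1 - 0.29340^2) = -10 * log10(0.91391644) = 0.3909 dB

0.3909 dB


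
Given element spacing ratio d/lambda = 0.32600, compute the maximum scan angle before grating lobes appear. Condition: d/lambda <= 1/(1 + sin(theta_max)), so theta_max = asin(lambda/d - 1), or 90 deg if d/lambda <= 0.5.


lambda/d - 1 = 1/0.32600 - 1 = 2.067485 >= 1
d/lambda <= 0.5, so the array can scan to endfire without grating lobes: theta_max = 90 deg

90 deg


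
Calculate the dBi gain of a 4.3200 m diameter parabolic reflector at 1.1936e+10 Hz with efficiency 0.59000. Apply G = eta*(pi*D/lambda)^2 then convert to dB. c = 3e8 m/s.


lambda = c / f = 3.0000e+08 / 1.1936e+10 = 0.02513405 m
G_linear = 0.59000 * (pi * 4.3200 / 0.02513405)^2 = 172026.1
G_dBi = 10 * log10(172026.1) = 52.36 dBi

52.36 dBi


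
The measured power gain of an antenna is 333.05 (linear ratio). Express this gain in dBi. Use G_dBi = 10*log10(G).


G_dBi = 10 * log10(333.05) = 25.23 dBi

25.23 dBi


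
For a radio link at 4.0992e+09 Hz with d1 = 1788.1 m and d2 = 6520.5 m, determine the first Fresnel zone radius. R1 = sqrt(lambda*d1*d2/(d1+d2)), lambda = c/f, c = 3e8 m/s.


lambda = c / f = 3.0000e+08 / 4.0992e+09 = 0.07318501 m
R1 = sqrt(0.07318501 * 1788.1 * 6520.5 / (1788.1 + 6520.5)) = 10.13 m

10.13 m


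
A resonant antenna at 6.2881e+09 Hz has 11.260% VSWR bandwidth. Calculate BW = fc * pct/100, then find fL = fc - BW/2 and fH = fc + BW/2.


BW = 6.2881e+09 * 11.260/100 = 7.080401e+08 Hz
fL = 6.2881e+09 - 7.080401e+08/2 = 5.934e+09 Hz
fH = 6.2881e+09 + 7.080401e+08/2 = 6.642e+09 Hz

BW=7.080e+08 Hz, fL=5.934e+09 Hz, fH=6.642e+09 Hz


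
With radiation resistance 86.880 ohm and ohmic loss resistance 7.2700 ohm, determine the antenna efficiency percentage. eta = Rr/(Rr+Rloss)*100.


eta = 86.880 / (86.880 + 7.2700) * 100 = 92.28%

92.28%


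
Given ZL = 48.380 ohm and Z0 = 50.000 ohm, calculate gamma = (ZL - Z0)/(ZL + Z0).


gamma = (48.380 - 50.000) / (48.380 + 50.000) = -0.01647

-0.01647


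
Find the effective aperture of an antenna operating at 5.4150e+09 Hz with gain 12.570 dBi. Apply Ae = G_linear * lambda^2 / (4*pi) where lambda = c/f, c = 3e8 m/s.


lambda = c / f = 3.0000e+08 / 5.4150e+09 = 0.05540166 m
G_linear = 10^(12.570/10) = 18.07174
Ae = G_linear * lambda^2 / (4*pi) = 18.07174 * 0.05540166^2 / (4*pi) = 4.414e-03 m^2

4.414e-03 m^2


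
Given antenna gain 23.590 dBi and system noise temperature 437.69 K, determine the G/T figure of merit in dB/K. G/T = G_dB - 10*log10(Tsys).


G/T = 23.590 - 10*log10(437.69) = 23.590 - 26.41167 = -2.822 dB/K

-2.822 dB/K


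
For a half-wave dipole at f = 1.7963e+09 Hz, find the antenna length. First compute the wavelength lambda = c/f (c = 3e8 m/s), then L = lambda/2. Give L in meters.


lambda = c / f = 3.0000e+08 / 1.7963e+09 = 0.1670100 m
L = lambda / 2 = 0.1670100 / 2 = 0.08350 m

0.08350 m


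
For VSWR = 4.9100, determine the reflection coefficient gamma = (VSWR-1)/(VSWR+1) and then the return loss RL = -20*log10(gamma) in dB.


gamma = (4.9100 - 1) / (4.9100 + 1) = 0.6615905
RL = -20 * log10(0.6615905) = 3.588 dB

3.588 dB


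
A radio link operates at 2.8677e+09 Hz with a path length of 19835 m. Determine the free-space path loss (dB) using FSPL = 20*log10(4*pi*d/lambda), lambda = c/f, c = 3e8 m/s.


lambda = c / f = 3.0000e+08 / 2.8677e+09 = 0.1046135 m
FSPL = 20 * log10(4*pi*19835/0.1046135) = 127.5 dB

127.5 dB


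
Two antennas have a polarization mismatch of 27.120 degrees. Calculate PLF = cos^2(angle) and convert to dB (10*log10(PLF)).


PLF_linear = cos^2(27.120 deg) = 0.7921957
PLF_dB = 10 * log10(0.7921957) = -1.012 dB

-1.012 dB


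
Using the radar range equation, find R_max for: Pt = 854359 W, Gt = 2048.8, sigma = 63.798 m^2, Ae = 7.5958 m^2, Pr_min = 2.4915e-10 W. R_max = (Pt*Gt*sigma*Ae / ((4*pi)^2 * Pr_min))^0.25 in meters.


R^4 = 854359*2048.8*63.798*7.5958 / ((4*pi)^2 * 2.4915e-10) = 2.155956e+19
R_max = 2.155956e+19^0.25 = 68141 m

68141 m


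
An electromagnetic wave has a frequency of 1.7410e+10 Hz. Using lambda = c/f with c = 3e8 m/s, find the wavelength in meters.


lambda = c / f = 3.0000e+08 / 1.7410e+10 = 0.01723 m

0.01723 m


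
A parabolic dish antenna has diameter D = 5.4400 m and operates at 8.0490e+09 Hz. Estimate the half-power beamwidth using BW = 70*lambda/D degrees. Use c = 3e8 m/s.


lambda = c / f = 3.0000e+08 / 8.0490e+09 = 0.03727171 m
BW = 70 * 0.03727171 / 5.4400 = 0.4796 deg

0.4796 deg


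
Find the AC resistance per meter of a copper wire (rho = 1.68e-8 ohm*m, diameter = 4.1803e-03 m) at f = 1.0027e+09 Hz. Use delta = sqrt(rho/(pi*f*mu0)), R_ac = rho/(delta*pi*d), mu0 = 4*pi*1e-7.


delta = sqrt(1.68e-8 / (pi * 1.0027e+09 * 4*pi*1e-7)) = 2.060105e-06 m
R_ac = 1.68e-8 / (2.060105e-06 * pi * 4.1803e-03) = 0.6210 ohm/m

0.6210 ohm/m


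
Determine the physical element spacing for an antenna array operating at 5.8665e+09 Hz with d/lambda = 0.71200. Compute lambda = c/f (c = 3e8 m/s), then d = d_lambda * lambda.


lambda = c / f = 3.0000e+08 / 5.8665e+09 = 0.05113782 m
d = 0.71200 * 0.05113782 = 0.03641 m

0.03641 m


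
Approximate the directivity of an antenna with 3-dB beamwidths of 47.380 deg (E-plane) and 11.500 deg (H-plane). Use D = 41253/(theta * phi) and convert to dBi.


D_linear = 41253 / (47.380 * 11.500) = 75.71164
D_dBi = 10 * log10(75.71164) = 18.79 dBi

18.79 dBi


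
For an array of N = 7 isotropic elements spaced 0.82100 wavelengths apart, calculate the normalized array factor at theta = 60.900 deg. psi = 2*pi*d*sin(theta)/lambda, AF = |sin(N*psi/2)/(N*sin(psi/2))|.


psi = 2*pi*0.82100*sin(60.900 deg) = 4.507350 rad
AF = |sin(7*4.507350/2) / (7*sin(4.507350/2))| = 0.01247

0.01247


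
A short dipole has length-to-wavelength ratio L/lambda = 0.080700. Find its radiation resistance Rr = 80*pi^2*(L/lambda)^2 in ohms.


Rr = 80 * pi^2 * (0.080700)^2 = 80 * 9.869604 * 6.512490e-03 = 5.142 ohm

5.142 ohm


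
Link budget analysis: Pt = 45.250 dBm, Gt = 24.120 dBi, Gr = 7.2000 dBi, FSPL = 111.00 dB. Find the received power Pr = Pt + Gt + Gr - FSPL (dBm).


Pr = 45.250 + 24.120 + 7.2000 - 111.00 = -34.43 dBm

-34.43 dBm


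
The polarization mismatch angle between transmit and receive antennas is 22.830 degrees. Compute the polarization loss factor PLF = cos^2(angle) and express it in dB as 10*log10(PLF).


PLF_linear = cos^2(22.830 deg) = 0.8494574
PLF_dB = 10 * log10(0.8494574) = -0.7086 dB

-0.7086 dB


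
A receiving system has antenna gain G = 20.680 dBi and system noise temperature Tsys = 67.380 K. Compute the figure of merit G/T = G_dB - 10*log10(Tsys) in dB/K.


G/T = 20.680 - 10*log10(67.380) = 20.680 - 18.28531 = 2.395 dB/K

2.395 dB/K


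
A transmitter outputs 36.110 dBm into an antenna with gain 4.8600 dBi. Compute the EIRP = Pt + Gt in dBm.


EIRP = Pt + Gt = 36.110 + 4.8600 = 40.97 dBm

40.97 dBm


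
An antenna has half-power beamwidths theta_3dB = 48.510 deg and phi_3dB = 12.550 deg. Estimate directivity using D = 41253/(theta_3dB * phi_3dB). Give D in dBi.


D_linear = 41253 / (48.510 * 12.550) = 67.76111
D_dBi = 10 * log10(67.76111) = 18.31 dBi

18.31 dBi


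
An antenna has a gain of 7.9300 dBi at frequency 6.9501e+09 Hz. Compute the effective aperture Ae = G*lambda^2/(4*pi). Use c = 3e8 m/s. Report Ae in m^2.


lambda = c / f = 3.0000e+08 / 6.9501e+09 = 0.04316485 m
G_linear = 10^(7.9300/10) = 6.208690
Ae = G_linear * lambda^2 / (4*pi) = 6.208690 * 0.04316485^2 / (4*pi) = 9.206e-04 m^2

9.206e-04 m^2


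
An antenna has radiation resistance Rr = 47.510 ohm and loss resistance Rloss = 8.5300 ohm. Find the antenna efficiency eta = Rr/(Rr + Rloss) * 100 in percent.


eta = 47.510 / (47.510 + 8.5300) * 100 = 84.78%

84.78%


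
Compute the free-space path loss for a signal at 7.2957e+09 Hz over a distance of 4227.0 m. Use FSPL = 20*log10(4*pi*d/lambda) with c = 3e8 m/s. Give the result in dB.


lambda = c / f = 3.0000e+08 / 7.2957e+09 = 0.04112011 m
FSPL = 20 * log10(4*pi*4227.0/0.04112011) = 122.2 dB

122.2 dB


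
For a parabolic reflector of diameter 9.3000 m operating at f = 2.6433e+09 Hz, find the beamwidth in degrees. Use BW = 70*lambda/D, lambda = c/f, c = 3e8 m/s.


lambda = c / f = 3.0000e+08 / 2.6433e+09 = 0.1134945 m
BW = 70 * 0.1134945 / 9.3000 = 0.8543 deg

0.8543 deg


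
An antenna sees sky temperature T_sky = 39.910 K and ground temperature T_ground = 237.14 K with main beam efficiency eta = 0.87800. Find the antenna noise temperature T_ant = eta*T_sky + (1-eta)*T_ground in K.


T_ant = 0.87800 * 39.910 + (1 - 0.87800) * 237.14 = 63.97 K

63.97 K


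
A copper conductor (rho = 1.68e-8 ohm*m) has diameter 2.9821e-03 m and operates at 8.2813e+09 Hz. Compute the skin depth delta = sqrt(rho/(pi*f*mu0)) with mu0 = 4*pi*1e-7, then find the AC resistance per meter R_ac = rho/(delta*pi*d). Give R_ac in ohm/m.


delta = sqrt(1.68e-8 / (pi * 8.2813e+09 * 4*pi*1e-7)) = 7.168454e-07 m
R_ac = 1.68e-8 / (7.168454e-07 * pi * 2.9821e-03) = 2.502 ohm/m

2.502 ohm/m


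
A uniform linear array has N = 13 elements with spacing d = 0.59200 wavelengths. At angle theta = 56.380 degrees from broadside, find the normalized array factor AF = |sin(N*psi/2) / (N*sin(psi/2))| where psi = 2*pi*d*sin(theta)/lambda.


psi = 2*pi*0.59200*sin(56.380 deg) = 3.097453 rad
AF = |sin(13*3.097453/2) / (13*sin(3.097453/2))| = 0.07380

0.07380


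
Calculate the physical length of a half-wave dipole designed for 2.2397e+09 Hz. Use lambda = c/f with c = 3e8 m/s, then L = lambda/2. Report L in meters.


lambda = c / f = 3.0000e+08 / 2.2397e+09 = 0.1339465 m
L = lambda / 2 = 0.1339465 / 2 = 0.06697 m

0.06697 m


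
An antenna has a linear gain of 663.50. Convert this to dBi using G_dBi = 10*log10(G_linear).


G_dBi = 10 * log10(663.50) = 28.22 dBi

28.22 dBi


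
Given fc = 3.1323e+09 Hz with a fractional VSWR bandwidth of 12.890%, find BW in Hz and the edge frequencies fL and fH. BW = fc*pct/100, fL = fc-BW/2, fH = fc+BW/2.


BW = 3.1323e+09 * 12.890/100 = 4.037535e+08 Hz
fL = 3.1323e+09 - 4.037535e+08/2 = 2.930e+09 Hz
fH = 3.1323e+09 + 4.037535e+08/2 = 3.334e+09 Hz

BW=4.038e+08 Hz, fL=2.930e+09 Hz, fH=3.334e+09 Hz


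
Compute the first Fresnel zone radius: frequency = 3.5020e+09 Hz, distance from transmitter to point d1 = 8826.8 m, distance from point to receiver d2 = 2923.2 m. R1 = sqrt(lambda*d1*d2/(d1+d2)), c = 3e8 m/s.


lambda = c / f = 3.0000e+08 / 3.5020e+09 = 0.08566533 m
R1 = sqrt(0.08566533 * 8826.8 * 2923.2 / (8826.8 + 2923.2)) = 13.72 m

13.72 m


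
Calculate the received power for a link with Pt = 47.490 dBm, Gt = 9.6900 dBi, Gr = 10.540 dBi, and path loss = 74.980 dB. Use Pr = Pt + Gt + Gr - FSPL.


Pr = 47.490 + 9.6900 + 10.540 - 74.980 = -7.26 dBm

-7.26 dBm


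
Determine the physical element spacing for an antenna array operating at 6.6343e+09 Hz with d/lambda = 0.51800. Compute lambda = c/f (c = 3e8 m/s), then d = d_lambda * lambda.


lambda = c / f = 3.0000e+08 / 6.6343e+09 = 0.04521954 m
d = 0.51800 * 0.04521954 = 0.02342 m

0.02342 m


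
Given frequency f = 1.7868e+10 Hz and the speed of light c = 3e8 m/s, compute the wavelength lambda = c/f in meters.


lambda = c / f = 3.0000e+08 / 1.7868e+10 = 0.01679 m

0.01679 m


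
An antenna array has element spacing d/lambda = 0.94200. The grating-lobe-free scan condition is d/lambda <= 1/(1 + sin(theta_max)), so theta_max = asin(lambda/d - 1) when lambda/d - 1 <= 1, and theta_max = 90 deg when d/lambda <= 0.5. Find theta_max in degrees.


lambda/d - 1 = 1/0.94200 - 1 = 0.06157113
theta_max = asin(0.06157113) = 3.530 deg

3.530 deg


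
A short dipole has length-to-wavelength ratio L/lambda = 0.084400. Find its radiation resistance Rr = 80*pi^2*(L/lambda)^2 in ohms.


Rr = 80 * pi^2 * (0.084400)^2 = 80 * 9.869604 * 7.123360e-03 = 5.624 ohm

5.624 ohm


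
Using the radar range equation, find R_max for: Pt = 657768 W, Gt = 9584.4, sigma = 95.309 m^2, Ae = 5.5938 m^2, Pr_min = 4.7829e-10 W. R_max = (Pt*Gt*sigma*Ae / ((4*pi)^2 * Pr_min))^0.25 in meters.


R^4 = 657768*9584.4*95.309*5.5938 / ((4*pi)^2 * 4.7829e-10) = 4.450077e+19
R_max = 4.450077e+19^0.25 = 81676 m

81676 m


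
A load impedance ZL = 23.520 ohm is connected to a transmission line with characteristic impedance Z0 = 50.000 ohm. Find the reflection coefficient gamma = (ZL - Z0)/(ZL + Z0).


gamma = (23.520 - 50.000) / (23.520 + 50.000) = -0.3602

-0.3602


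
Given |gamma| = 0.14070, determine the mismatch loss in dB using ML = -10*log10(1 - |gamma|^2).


ML = -10 * log10(1 - 0.14070^2) = -10 * log10(0.98020351) = 0.08684 dB

0.08684 dB


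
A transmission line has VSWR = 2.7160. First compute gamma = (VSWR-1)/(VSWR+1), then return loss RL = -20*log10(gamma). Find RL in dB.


gamma = (2.7160 - 1) / (2.7160 + 1) = 0.4617869
RL = -20 * log10(0.4617869) = 6.711 dB

6.711 dB


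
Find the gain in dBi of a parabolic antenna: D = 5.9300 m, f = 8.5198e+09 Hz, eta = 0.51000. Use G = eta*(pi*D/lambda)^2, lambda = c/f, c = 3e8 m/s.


lambda = c / f = 3.0000e+08 / 8.5198e+09 = 0.03521209 m
G_linear = 0.51000 * (pi * 5.9300 / 0.03521209)^2 = 142756.4
G_dBi = 10 * log10(142756.4) = 51.55 dBi

51.55 dBi


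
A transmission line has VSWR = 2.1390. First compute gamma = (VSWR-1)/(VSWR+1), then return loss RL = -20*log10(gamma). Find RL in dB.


gamma = (2.1390 - 1) / (2.1390 + 1) = 0.3628544
RL = -20 * log10(0.3628544) = 8.805 dB

8.805 dB


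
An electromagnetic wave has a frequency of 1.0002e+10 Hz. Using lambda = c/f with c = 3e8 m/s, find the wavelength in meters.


lambda = c / f = 3.0000e+08 / 1.0002e+10 = 0.02999 m

0.02999 m


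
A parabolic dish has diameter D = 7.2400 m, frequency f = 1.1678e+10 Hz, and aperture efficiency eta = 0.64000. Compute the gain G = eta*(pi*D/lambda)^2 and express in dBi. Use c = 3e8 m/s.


lambda = c / f = 3.0000e+08 / 1.1678e+10 = 0.02568933 m
G_linear = 0.64000 * (pi * 7.2400 / 0.02568933)^2 = 501708.3
G_dBi = 10 * log10(501708.3) = 57.00 dBi

57.00 dBi


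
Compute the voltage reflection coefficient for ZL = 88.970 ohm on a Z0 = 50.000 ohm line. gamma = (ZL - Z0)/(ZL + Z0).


gamma = (88.970 - 50.000) / (88.970 + 50.000) = 0.2804

0.2804


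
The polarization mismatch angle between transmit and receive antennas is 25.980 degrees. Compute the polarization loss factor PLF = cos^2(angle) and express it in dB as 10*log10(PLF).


PLF_linear = cos^2(25.980 deg) = 0.8081057
PLF_dB = 10 * log10(0.8081057) = -0.9253 dB

-0.9253 dB


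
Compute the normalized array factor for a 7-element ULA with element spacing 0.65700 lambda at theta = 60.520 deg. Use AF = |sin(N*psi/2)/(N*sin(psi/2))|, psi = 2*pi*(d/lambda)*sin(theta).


psi = 2*pi*0.65700*sin(60.520 deg) = 3.593584 rad
AF = |sin(7*3.593584/2) / (7*sin(3.593584/2))| = 1.638e-03

1.638e-03


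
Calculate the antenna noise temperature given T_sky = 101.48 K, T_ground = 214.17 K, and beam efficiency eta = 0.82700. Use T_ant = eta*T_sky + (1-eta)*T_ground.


T_ant = 0.82700 * 101.48 + (1 - 0.82700) * 214.17 = 121.0 K

121.0 K


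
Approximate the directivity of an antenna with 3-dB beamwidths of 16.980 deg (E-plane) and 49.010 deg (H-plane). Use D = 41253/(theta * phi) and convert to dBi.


D_linear = 41253 / (16.980 * 49.010) = 49.57162
D_dBi = 10 * log10(49.57162) = 16.95 dBi

16.95 dBi


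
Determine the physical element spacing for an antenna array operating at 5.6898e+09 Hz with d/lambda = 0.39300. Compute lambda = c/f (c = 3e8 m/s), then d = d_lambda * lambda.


lambda = c / f = 3.0000e+08 / 5.6898e+09 = 0.05272593 m
d = 0.39300 * 0.05272593 = 0.02072 m

0.02072 m


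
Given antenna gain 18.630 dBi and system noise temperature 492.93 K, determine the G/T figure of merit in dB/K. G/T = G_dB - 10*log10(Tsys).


G/T = 18.630 - 10*log10(492.93) = 18.630 - 26.92785 = -8.298 dB/K

-8.298 dB/K


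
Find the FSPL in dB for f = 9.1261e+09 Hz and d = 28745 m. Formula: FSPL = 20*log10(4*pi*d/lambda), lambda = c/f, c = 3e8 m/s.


lambda = c / f = 3.0000e+08 / 9.1261e+09 = 0.03287275 m
FSPL = 20 * log10(4*pi*28745/0.03287275) = 140.8 dB

140.8 dB


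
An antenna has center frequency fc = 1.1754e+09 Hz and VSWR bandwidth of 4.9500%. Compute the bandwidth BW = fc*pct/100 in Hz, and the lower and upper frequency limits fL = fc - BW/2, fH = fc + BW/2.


BW = 1.1754e+09 * 4.9500/100 = 5.818230e+07 Hz
fL = 1.1754e+09 - 5.818230e+07/2 = 1.146e+09 Hz
fH = 1.1754e+09 + 5.818230e+07/2 = 1.204e+09 Hz

BW=5.818e+07 Hz, fL=1.146e+09 Hz, fH=1.204e+09 Hz


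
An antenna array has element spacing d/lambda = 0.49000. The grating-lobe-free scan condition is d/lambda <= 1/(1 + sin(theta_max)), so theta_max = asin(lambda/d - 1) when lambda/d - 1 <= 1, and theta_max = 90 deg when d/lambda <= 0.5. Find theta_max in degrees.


lambda/d - 1 = 1/0.49000 - 1 = 1.040816 >= 1
d/lambda <= 0.5, so the array can scan to endfire without grating lobes: theta_max = 90 deg

90 deg


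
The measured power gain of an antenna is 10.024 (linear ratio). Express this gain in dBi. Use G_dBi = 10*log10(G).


G_dBi = 10 * log10(10.024) = 10.01 dBi

10.01 dBi


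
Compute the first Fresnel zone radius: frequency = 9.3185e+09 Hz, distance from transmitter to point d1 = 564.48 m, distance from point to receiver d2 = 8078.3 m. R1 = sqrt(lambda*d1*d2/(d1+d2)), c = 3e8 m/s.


lambda = c / f = 3.0000e+08 / 9.3185e+09 = 0.03219402 m
R1 = sqrt(0.03219402 * 564.48 * 8078.3 / (564.48 + 8078.3)) = 4.121 m

4.121 m


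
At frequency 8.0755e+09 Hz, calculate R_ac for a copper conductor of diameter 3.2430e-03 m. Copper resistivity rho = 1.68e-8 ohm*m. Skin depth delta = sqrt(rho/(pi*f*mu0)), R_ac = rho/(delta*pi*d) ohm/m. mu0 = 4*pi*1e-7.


delta = sqrt(1.68e-8 / (pi * 8.0755e+09 * 4*pi*1e-7)) = 7.259222e-07 m
R_ac = 1.68e-8 / (7.259222e-07 * pi * 3.2430e-03) = 2.272 ohm/m

2.272 ohm/m


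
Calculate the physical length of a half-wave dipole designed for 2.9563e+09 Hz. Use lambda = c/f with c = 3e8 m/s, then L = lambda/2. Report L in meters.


lambda = c / f = 3.0000e+08 / 2.9563e+09 = 0.1014782 m
L = lambda / 2 = 0.1014782 / 2 = 0.05074 m

0.05074 m


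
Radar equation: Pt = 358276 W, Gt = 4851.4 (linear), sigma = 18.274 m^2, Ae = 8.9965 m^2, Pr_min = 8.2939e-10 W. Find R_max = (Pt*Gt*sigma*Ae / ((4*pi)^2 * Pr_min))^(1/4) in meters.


R^4 = 358276*4851.4*18.274*8.9965 / ((4*pi)^2 * 8.2939e-10) = 2.181793e+18
R_max = 2.181793e+18^0.25 = 38433 m

38433 m


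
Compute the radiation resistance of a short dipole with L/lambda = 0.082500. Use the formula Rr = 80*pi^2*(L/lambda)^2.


Rr = 80 * pi^2 * (0.082500)^2 = 80 * 9.869604 * 6.806250e-03 = 5.374 ohm

5.374 ohm


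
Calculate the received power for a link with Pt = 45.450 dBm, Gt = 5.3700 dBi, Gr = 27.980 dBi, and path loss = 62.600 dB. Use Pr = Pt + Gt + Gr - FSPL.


Pr = 45.450 + 5.3700 + 27.980 - 62.600 = 16.20 dBm

16.20 dBm


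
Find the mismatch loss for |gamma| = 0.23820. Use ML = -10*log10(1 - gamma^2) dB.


ML = -10 * log10(1 - 0.23820^2) = -10 * log10(0.94326076) = 0.2537 dB

0.2537 dB


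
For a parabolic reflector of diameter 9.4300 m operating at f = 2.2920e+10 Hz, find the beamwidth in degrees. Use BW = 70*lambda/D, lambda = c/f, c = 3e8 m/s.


lambda = c / f = 3.0000e+08 / 2.2920e+10 = 0.01308901 m
BW = 70 * 0.01308901 / 9.4300 = 0.09716 deg

0.09716 deg


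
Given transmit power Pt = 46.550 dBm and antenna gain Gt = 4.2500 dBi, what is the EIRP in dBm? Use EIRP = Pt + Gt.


EIRP = Pt + Gt = 46.550 + 4.2500 = 50.80 dBm

50.80 dBm


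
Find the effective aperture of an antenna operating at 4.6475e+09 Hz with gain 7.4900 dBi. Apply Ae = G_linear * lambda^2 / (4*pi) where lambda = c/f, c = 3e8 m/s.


lambda = c / f = 3.0000e+08 / 4.6475e+09 = 0.06455083 m
G_linear = 10^(7.4900/10) = 5.610480
Ae = G_linear * lambda^2 / (4*pi) = 5.610480 * 0.06455083^2 / (4*pi) = 1.860e-03 m^2

1.860e-03 m^2


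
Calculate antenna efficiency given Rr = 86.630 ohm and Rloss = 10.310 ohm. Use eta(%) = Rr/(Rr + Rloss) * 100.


eta = 86.630 / (86.630 + 10.310) * 100 = 89.36%

89.36%


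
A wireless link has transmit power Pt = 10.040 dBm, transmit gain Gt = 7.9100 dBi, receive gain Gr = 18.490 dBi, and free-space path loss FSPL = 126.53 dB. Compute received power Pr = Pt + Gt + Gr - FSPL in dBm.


Pr = 10.040 + 7.9100 + 18.490 - 126.53 = -90.09 dBm

-90.09 dBm


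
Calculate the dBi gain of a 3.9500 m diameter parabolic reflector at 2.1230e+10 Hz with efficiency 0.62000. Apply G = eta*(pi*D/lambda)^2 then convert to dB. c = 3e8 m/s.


lambda = c / f = 3.0000e+08 / 2.1230e+10 = 0.01413095 m
G_linear = 0.62000 * (pi * 3.9500 / 0.01413095)^2 = 478126.6
G_dBi = 10 * log10(478126.6) = 56.80 dBi

56.80 dBi


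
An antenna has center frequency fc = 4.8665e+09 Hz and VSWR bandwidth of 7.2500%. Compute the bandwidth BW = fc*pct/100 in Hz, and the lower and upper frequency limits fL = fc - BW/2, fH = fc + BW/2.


BW = 4.8665e+09 * 7.2500/100 = 3.528212e+08 Hz
fL = 4.8665e+09 - 3.528212e+08/2 = 4.690e+09 Hz
fH = 4.8665e+09 + 3.528212e+08/2 = 5.043e+09 Hz

BW=3.528e+08 Hz, fL=4.690e+09 Hz, fH=5.043e+09 Hz


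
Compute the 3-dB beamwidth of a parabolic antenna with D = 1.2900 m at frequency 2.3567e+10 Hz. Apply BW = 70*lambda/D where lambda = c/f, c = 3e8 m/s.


lambda = c / f = 3.0000e+08 / 2.3567e+10 = 0.01272966 m
BW = 70 * 0.01272966 / 1.2900 = 0.6908 deg

0.6908 deg


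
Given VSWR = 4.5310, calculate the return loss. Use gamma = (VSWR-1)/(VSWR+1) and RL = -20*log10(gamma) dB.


gamma = (4.5310 - 1) / (4.5310 + 1) = 0.6384017
RL = -20 * log10(0.6384017) = 3.898 dB

3.898 dB


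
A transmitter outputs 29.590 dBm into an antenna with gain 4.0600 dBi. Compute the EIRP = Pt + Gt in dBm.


EIRP = Pt + Gt = 29.590 + 4.0600 = 33.65 dBm

33.65 dBm


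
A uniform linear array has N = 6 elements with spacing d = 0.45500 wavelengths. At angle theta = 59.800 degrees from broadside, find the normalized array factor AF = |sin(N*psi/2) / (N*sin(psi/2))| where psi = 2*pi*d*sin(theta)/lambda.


psi = 2*pi*0.45500*sin(59.800 deg) = 2.470831 rad
AF = |sin(6*2.470831/2) / (6*sin(2.470831/2))| = 0.1596

0.1596


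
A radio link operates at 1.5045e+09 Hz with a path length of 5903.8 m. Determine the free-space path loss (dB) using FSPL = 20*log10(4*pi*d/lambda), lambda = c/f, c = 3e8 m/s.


lambda = c / f = 3.0000e+08 / 1.5045e+09 = 0.1994018 m
FSPL = 20 * log10(4*pi*5903.8/0.1994018) = 111.4 dB

111.4 dB


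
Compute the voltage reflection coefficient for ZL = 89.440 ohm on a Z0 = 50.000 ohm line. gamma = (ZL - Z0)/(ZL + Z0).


gamma = (89.440 - 50.000) / (89.440 + 50.000) = 0.2828

0.2828


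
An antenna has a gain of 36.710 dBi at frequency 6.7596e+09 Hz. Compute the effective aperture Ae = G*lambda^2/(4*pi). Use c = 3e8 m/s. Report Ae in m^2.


lambda = c / f = 3.0000e+08 / 6.7596e+09 = 0.04438132 m
G_linear = 10^(36.710/10) = 4688.134
Ae = G_linear * lambda^2 / (4*pi) = 4688.134 * 0.04438132^2 / (4*pi) = 0.7348 m^2

0.7348 m^2


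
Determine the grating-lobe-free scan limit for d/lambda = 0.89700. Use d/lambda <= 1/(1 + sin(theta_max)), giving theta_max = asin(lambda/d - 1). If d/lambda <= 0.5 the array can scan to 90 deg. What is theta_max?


lambda/d - 1 = 1/0.89700 - 1 = 0.1148272
theta_max = asin(0.1148272) = 6.594 deg

6.594 deg


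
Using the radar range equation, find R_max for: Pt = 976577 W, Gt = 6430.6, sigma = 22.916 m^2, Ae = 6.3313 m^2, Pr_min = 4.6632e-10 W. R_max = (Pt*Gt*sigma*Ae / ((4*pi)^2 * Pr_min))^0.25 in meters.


R^4 = 976577*6430.6*22.916*6.3313 / ((4*pi)^2 * 4.6632e-10) = 1.237331e+19
R_max = 1.237331e+19^0.25 = 59309 m

59309 m


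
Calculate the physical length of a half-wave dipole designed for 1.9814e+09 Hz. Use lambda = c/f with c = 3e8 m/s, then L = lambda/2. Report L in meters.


lambda = c / f = 3.0000e+08 / 1.9814e+09 = 0.1514081 m
L = lambda / 2 = 0.1514081 / 2 = 0.07570 m

0.07570 m


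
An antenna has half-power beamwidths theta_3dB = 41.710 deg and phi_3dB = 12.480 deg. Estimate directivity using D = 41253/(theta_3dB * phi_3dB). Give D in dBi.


D_linear = 41253 / (41.710 * 12.480) = 79.25027
D_dBi = 10 * log10(79.25027) = 18.99 dBi

18.99 dBi


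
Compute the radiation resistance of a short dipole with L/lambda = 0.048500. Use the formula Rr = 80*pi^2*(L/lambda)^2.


Rr = 80 * pi^2 * (0.048500)^2 = 80 * 9.869604 * 2.352250e-03 = 1.857 ohm

1.857 ohm


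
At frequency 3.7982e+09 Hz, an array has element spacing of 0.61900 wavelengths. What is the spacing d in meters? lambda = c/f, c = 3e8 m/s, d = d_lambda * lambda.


lambda = c / f = 3.0000e+08 / 3.7982e+09 = 0.07898478 m
d = 0.61900 * 0.07898478 = 0.04889 m

0.04889 m


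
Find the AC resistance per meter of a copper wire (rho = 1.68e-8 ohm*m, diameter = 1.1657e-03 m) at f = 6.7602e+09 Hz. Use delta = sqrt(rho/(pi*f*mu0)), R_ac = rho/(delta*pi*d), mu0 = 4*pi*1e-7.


delta = sqrt(1.68e-8 / (pi * 6.7602e+09 * 4*pi*1e-7)) = 7.934051e-07 m
R_ac = 1.68e-8 / (7.934051e-07 * pi * 1.1657e-03) = 5.782 ohm/m

5.782 ohm/m


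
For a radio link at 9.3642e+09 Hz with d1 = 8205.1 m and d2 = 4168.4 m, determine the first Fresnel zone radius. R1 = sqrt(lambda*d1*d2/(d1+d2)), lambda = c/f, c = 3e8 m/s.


lambda = c / f = 3.0000e+08 / 9.3642e+09 = 0.03203691 m
R1 = sqrt(0.03203691 * 8205.1 * 4168.4 / (8205.1 + 4168.4)) = 9.410 m

9.410 m


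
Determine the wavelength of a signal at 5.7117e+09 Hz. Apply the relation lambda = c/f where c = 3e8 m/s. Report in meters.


lambda = c / f = 3.0000e+08 / 5.7117e+09 = 0.05252 m

0.05252 m


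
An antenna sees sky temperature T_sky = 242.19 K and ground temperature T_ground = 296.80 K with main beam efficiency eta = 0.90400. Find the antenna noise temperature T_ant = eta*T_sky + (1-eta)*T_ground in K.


T_ant = 0.90400 * 242.19 + (1 - 0.90400) * 296.80 = 247.4 K

247.4 K


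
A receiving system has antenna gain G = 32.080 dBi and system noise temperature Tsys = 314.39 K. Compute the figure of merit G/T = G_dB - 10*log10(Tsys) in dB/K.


G/T = 32.080 - 10*log10(314.39) = 32.080 - 24.97469 = 7.105 dB/K

7.105 dB/K


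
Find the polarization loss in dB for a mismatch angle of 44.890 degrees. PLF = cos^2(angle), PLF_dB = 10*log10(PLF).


PLF_linear = cos^2(44.890 deg) = 0.5019199
PLF_dB = 10 * log10(0.5019199) = -2.994 dB

-2.994 dB


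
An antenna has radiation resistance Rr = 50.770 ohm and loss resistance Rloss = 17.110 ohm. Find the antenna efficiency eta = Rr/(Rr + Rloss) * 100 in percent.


eta = 50.770 / (50.770 + 17.110) * 100 = 74.79%

74.79%


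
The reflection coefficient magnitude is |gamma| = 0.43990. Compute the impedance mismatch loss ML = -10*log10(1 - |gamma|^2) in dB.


ML = -10 * log10(1 - 0.43990^2) = -10 * log10(0.80648799) = 0.9340 dB

0.9340 dB


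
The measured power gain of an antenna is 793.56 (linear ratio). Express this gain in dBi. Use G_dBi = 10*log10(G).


G_dBi = 10 * log10(793.56) = 29.00 dBi

29.00 dBi


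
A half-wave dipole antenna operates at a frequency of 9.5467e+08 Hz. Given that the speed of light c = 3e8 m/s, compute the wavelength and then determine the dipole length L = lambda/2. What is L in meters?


lambda = c / f = 3.0000e+08 / 9.5467e+08 = 0.3142447 m
L = lambda / 2 = 0.3142447 / 2 = 0.1571 m

0.1571 m


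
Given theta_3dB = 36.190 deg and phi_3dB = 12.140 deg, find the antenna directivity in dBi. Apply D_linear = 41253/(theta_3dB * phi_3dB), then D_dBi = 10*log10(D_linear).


D_linear = 41253 / (36.190 * 12.140) = 93.89625
D_dBi = 10 * log10(93.89625) = 19.73 dBi

19.73 dBi


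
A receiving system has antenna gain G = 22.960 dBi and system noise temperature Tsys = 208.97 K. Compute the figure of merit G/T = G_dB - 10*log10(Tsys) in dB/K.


G/T = 22.960 - 10*log10(208.97) = 22.960 - 23.20084 = -0.2408 dB/K

-0.2408 dB/K


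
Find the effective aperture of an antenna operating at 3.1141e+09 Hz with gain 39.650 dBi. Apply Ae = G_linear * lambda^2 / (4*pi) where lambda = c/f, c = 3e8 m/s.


lambda = c / f = 3.0000e+08 / 3.1141e+09 = 0.09633602 m
G_linear = 10^(39.650/10) = 9225.714
Ae = G_linear * lambda^2 / (4*pi) = 9225.714 * 0.09633602^2 / (4*pi) = 6.813 m^2

6.813 m^2


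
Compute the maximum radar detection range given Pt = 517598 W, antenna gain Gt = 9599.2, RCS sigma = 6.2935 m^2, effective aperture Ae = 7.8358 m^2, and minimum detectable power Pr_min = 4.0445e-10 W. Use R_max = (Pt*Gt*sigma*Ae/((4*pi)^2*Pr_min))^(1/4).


R^4 = 517598*9599.2*6.2935*7.8358 / ((4*pi)^2 * 4.0445e-10) = 3.836354e+18
R_max = 3.836354e+18^0.25 = 44257 m

44257 m


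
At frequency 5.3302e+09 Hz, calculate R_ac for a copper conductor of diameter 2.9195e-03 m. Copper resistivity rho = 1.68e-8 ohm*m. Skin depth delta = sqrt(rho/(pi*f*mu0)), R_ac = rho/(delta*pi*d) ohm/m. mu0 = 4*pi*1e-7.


delta = sqrt(1.68e-8 / (pi * 5.3302e+09 * 4*pi*1e-7)) = 8.935174e-07 m
R_ac = 1.68e-8 / (8.935174e-07 * pi * 2.9195e-03) = 2.050 ohm/m

2.050 ohm/m


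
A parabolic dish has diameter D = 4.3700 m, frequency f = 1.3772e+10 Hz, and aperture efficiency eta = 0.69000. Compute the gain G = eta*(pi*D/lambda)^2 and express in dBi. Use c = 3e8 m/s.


lambda = c / f = 3.0000e+08 / 1.3772e+10 = 0.02178333 m
G_linear = 0.69000 * (pi * 4.3700 / 0.02178333)^2 = 274071.1
G_dBi = 10 * log10(274071.1) = 54.38 dBi

54.38 dBi


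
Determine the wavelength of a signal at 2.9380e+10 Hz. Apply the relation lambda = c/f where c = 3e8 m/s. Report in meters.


lambda = c / f = 3.0000e+08 / 2.9380e+10 = 0.01021 m

0.01021 m


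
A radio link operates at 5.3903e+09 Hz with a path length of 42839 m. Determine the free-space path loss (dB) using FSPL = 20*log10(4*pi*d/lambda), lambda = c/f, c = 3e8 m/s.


lambda = c / f = 3.0000e+08 / 5.3903e+09 = 0.05565553 m
FSPL = 20 * log10(4*pi*42839/0.05565553) = 139.7 dB

139.7 dB


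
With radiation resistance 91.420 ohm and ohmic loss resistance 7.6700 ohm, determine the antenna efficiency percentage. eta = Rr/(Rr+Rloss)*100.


eta = 91.420 / (91.420 + 7.6700) * 100 = 92.26%

92.26%


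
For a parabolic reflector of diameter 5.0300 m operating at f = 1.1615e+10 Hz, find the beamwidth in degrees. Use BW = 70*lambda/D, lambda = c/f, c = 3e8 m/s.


lambda = c / f = 3.0000e+08 / 1.1615e+10 = 0.02582867 m
BW = 70 * 0.02582867 / 5.0300 = 0.3594 deg

0.3594 deg


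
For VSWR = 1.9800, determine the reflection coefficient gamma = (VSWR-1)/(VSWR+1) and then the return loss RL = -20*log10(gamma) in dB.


gamma = (1.9800 - 1) / (1.9800 + 1) = 0.3288591
RL = -20 * log10(0.3288591) = 9.660 dB

9.660 dB


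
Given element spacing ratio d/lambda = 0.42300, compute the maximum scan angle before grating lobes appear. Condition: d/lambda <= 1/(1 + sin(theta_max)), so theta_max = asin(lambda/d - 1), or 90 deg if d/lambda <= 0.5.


lambda/d - 1 = 1/0.42300 - 1 = 1.364066 >= 1
d/lambda <= 0.5, so the array can scan to endfire without grating lobes: theta_max = 90 deg

90 deg


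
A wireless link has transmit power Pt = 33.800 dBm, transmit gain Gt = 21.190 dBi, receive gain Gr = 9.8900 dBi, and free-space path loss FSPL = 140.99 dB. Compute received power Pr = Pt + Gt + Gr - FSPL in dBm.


Pr = 33.800 + 21.190 + 9.8900 - 140.99 = -76.11 dBm

-76.11 dBm


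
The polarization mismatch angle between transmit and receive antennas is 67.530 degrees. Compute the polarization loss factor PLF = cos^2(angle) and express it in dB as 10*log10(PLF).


PLF_linear = cos^2(67.530 deg) = 0.1460766
PLF_dB = 10 * log10(0.1460766) = -8.354 dB

-8.354 dB


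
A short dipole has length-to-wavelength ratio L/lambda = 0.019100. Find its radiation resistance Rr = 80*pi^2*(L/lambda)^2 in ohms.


Rr = 80 * pi^2 * (0.019100)^2 = 80 * 9.869604 * 3.648100e-04 = 0.2880 ohm

0.2880 ohm


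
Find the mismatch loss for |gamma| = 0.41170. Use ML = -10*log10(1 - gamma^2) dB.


ML = -10 * log10(1 - 0.41170^2) = -10 * log10(0.83050311) = 0.8066 dB

0.8066 dB


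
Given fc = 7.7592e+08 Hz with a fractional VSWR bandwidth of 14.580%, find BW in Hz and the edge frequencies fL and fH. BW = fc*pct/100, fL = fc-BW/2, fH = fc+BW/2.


BW = 7.7592e+08 * 14.580/100 = 1.131291e+08 Hz
fL = 7.7592e+08 - 1.131291e+08/2 = 7.194e+08 Hz
fH = 7.7592e+08 + 1.131291e+08/2 = 8.325e+08 Hz

BW=1.131e+08 Hz, fL=7.194e+08 Hz, fH=8.325e+08 Hz


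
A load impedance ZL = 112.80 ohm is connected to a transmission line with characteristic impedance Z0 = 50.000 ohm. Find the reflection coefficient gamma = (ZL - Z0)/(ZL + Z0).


gamma = (112.80 - 50.000) / (112.80 + 50.000) = 0.3857

0.3857


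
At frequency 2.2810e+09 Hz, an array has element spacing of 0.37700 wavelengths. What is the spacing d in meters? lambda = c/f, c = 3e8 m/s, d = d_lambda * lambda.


lambda = c / f = 3.0000e+08 / 2.2810e+09 = 0.1315213 m
d = 0.37700 * 0.1315213 = 0.04958 m

0.04958 m


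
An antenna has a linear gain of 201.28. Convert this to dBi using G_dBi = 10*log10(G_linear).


G_dBi = 10 * log10(201.28) = 23.04 dBi

23.04 dBi


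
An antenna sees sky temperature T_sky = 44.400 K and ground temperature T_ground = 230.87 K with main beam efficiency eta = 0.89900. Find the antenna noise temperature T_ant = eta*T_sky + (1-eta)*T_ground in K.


T_ant = 0.89900 * 44.400 + (1 - 0.89900) * 230.87 = 63.23 K

63.23 K


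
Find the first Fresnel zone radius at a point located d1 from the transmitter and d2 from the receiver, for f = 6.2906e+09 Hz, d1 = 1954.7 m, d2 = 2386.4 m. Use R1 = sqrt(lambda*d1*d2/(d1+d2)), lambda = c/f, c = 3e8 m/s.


lambda = c / f = 3.0000e+08 / 6.2906e+09 = 0.04769020 m
R1 = sqrt(0.04769020 * 1954.7 * 2386.4 / (1954.7 + 2386.4)) = 7.159 m

7.159 m


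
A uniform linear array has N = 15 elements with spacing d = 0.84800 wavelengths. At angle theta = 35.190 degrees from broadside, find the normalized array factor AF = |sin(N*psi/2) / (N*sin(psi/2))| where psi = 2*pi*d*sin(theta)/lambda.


psi = 2*pi*0.84800*sin(35.190 deg) = 3.070553 rad
AF = |sin(15*3.070553/2) / (15*sin(3.070553/2))| = 0.05746

0.05746


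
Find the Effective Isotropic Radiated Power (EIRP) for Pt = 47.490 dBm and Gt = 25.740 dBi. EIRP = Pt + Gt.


EIRP = Pt + Gt = 47.490 + 25.740 = 73.23 dBm

73.23 dBm


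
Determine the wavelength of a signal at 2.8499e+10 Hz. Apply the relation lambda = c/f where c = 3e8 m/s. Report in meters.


lambda = c / f = 3.0000e+08 / 2.8499e+10 = 0.01053 m

0.01053 m


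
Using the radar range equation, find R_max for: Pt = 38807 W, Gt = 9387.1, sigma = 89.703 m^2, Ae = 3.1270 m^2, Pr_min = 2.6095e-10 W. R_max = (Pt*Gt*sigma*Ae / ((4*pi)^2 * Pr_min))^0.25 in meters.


R^4 = 38807*9387.1*89.703*3.1270 / ((4*pi)^2 * 2.6095e-10) = 2.479701e+18
R_max = 2.479701e+18^0.25 = 39683 m

39683 m


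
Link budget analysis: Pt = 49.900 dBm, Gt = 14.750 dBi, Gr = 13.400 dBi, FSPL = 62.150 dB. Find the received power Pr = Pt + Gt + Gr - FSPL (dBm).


Pr = 49.900 + 14.750 + 13.400 - 62.150 = 15.90 dBm

15.90 dBm


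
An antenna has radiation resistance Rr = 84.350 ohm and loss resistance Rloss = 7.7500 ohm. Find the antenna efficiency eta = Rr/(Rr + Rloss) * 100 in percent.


eta = 84.350 / (84.350 + 7.7500) * 100 = 91.59%

91.59%


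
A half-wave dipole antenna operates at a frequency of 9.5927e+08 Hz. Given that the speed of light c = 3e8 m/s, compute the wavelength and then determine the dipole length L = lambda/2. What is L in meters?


lambda = c / f = 3.0000e+08 / 9.5927e+08 = 0.3127378 m
L = lambda / 2 = 0.3127378 / 2 = 0.1564 m

0.1564 m


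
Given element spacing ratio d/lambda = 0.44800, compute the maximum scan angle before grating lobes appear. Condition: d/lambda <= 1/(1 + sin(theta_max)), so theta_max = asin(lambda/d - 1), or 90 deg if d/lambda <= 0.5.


lambda/d - 1 = 1/0.44800 - 1 = 1.232143 >= 1
d/lambda <= 0.5, so the array can scan to endfire without grating lobes: theta_max = 90 deg

90 deg


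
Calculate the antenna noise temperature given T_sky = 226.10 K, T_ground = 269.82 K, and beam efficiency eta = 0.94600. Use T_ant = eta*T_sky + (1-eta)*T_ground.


T_ant = 0.94600 * 226.10 + (1 - 0.94600) * 269.82 = 228.5 K

228.5 K


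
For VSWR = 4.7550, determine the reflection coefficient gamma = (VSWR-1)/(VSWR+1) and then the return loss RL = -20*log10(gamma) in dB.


gamma = (4.7550 - 1) / (4.7550 + 1) = 0.6524761
RL = -20 * log10(0.6524761) = 3.709 dB

3.709 dB
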